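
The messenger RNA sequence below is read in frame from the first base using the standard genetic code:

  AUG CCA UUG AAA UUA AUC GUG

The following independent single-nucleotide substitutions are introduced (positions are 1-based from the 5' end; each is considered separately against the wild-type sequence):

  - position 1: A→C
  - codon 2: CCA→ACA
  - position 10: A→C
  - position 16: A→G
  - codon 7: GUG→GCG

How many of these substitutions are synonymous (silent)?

Codon 1: AUG (Met) → CUG (Leu) — missense.
Codon 2: CCA (Pro) → ACA (Thr) — missense.
Codon 4: AAA (Lys) → CAA (Gln) — missense.
Codon 6: AUC (Ile) → GUC (Val) — missense.
Codon 7: GUG (Val) → GCG (Ala) — missense.
Synonymous: 0 of 5.

0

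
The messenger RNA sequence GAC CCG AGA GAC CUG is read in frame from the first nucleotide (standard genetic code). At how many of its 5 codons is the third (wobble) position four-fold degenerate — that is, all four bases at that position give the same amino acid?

2

Codon 1 GAC (Asp): third position 2-fold.
Codon 2 CCG (Pro): third position 4-fold.
Codon 3 AGA (Arg): third position 2-fold.
Codon 4 GAC (Asp): third position 2-fold.
Codon 5 CUG (Leu): third position 4-fold.
Four-fold degenerate third positions: 2.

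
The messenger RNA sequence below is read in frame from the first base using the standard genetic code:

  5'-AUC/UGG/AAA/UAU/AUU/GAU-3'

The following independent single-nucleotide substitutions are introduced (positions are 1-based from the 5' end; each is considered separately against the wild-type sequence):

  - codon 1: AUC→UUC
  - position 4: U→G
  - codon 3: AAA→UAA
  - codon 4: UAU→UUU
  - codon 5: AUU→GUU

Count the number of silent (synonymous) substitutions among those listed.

Codon 1: AUC (Ile) → UUC (Phe) — missense.
Codon 2: UGG (Trp) → GGG (Gly) — missense.
Codon 3: AAA (Lys) → UAA (Stop) — nonsense.
Codon 4: UAU (Tyr) → UUU (Phe) — missense.
Codon 5: AUU (Ile) → GUU (Val) — missense.
Synonymous: 0 of 5.

0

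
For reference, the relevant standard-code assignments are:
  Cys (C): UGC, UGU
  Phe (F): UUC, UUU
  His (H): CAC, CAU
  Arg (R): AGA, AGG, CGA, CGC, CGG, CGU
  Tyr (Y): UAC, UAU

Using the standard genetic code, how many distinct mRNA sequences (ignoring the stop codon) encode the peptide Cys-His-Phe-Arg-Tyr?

Cys: 2 codons.
His: 2 codons.
Phe: 2 codons.
Arg: 6 codons.
Tyr: 2 codons.
2 × 2 × 2 × 6 × 2 = 96.

96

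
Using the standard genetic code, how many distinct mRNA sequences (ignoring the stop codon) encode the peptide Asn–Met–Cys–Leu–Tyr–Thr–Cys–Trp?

384

Asn: 2 codons.
Met: 1 codon.
Cys: 2 codons.
Leu: 6 codons.
Tyr: 2 codons.
Thr: 4 codons.
Cys: 2 codons.
Trp: 1 codon.
2 × 1 × 2 × 6 × 2 × 4 × 2 × 1 = 384.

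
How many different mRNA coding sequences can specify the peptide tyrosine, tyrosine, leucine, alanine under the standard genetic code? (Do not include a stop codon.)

96

Tyr: 2 codons.
Tyr: 2 codons.
Leu: 6 codons.
Ala: 4 codons.
2 × 2 × 6 × 4 = 96.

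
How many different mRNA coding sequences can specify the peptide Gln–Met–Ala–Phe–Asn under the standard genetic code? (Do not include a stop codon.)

32

Gln: 2 codons.
Met: 1 codon.
Ala: 4 codons.
Phe: 2 codons.
Asn: 2 codons.
2 × 1 × 4 × 2 × 2 = 32.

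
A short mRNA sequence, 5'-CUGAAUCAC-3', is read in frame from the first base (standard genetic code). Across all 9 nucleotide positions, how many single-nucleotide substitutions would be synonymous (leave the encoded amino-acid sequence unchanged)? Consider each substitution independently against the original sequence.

6

Codon 1 (CUG, Leu): 4 synonymous substitutions.
Codon 2 (AAU, Asn): 1 synonymous substitution.
Codon 3 (CAC, His): 1 synonymous substitution.
Total: 4 + 1 + 1 = 6.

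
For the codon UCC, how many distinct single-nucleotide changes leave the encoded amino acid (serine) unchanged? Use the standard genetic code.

Position 1: none → 0 synonymous.
Position 2: none → 0 synonymous.
Position 3: UCU, UCA, UCG → 3 synonymous.
Total: 0 + 0 + 3 = 3.

3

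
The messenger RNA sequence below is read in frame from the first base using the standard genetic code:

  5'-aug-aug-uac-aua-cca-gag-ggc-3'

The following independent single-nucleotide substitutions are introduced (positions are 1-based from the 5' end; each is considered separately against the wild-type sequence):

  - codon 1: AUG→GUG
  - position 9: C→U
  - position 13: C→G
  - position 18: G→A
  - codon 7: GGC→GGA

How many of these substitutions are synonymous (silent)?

Codon 1: AUG (Met) → GUG (Val) — missense.
Codon 3: UAC (Tyr) → UAU (Tyr) — synonymous.
Codon 5: CCA (Pro) → GCA (Ala) — missense.
Codon 6: GAG (Glu) → GAA (Glu) — synonymous.
Codon 7: GGC (Gly) → GGA (Gly) — synonymous.
Synonymous: 3 of 5.

3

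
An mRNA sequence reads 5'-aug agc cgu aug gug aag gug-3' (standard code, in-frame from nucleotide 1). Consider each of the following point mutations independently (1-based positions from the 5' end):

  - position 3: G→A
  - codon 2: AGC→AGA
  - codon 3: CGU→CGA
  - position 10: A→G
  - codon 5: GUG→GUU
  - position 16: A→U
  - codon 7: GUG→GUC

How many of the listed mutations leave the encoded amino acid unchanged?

Codon 1: AUG (Met) → AUA (Ile) — missense.
Codon 2: AGC (Ser) → AGA (Arg) — missense.
Codon 3: CGU (Arg) → CGA (Arg) — synonymous.
Codon 4: AUG (Met) → GUG (Val) — missense.
Codon 5: GUG (Val) → GUU (Val) — synonymous.
Codon 6: AAG (Lys) → UAG (Stop) — nonsense.
Codon 7: GUG (Val) → GUC (Val) — synonymous.
Synonymous: 3 of 7.

3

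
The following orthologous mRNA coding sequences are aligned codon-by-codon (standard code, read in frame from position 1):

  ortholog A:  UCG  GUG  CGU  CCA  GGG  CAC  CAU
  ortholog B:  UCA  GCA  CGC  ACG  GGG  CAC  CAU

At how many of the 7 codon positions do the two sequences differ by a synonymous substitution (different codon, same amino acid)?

2

Codon 1: UCG Ser / UCA Ser — synonymous.
Codon 2: GUG Val / GCA Ala — nonsynonymous.
Codon 3: CGU Arg / CGC Arg — synonymous.
Codon 4: CCA Pro / ACG Thr — nonsynonymous.
Codon 5: GGG Gly / GGG Gly — identical.
Codon 6: CAC His / CAC His — identical.
Codon 7: CAU His / CAU His — identical.
Synonymous differences: 2.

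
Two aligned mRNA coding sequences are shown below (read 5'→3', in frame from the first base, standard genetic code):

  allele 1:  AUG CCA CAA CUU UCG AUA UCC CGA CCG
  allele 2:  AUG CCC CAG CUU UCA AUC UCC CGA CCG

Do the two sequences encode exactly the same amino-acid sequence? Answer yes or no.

yes

Codon 1: AUG Met / AUG Met — identical.
Codon 2: CCA Pro / CCC Pro — synonymous.
Codon 3: CAA Gln / CAG Gln — synonymous.
Codon 4: CUU Leu / CUU Leu — identical.
Codon 5: UCG Ser / UCA Ser — synonymous.
Codon 6: AUA Ile / AUC Ile — synonymous.
Codon 7: UCC Ser / UCC Ser — identical.
Codon 8: CGA Arg / CGA Arg — identical.
Codon 9: CCG Pro / CCG Pro — identical.
Nonsynonymous differences: 0 → same protein.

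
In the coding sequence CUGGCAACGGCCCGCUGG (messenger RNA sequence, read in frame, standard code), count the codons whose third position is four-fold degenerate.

5

Codon 1 CUG (Leu): third position 4-fold.
Codon 2 GCA (Ala): third position 4-fold.
Codon 3 ACG (Thr): third position 4-fold.
Codon 4 GCC (Ala): third position 4-fold.
Codon 5 CGC (Arg): third position 4-fold.
Codon 6 UGG (Trp): third position 1-fold.
Four-fold degenerate third positions: 5.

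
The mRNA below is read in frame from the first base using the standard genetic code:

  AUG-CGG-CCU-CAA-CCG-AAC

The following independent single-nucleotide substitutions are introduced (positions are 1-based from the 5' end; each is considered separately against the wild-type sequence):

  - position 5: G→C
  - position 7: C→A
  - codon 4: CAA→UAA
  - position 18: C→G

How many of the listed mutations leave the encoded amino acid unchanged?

0

Codon 2: CGG (Arg) → CCG (Pro) — missense.
Codon 3: CCU (Pro) → ACU (Thr) — missense.
Codon 4: CAA (Gln) → UAA (Stop) — nonsense.
Codon 6: AAC (Asn) → AAG (Lys) — missense.
Synonymous: 0 of 4.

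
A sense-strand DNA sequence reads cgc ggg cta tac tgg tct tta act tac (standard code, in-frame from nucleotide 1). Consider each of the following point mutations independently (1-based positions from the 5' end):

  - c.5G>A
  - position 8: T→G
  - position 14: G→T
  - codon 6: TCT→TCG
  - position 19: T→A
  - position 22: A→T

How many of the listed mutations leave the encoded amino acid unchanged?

1

Codon 2: GGG (Gly) → GAG (Glu) — missense.
Codon 3: CTA (Leu) → CGA (Arg) — missense.
Codon 5: TGG (Trp) → TTG (Leu) — missense.
Codon 6: TCT (Ser) → TCG (Ser) — synonymous.
Codon 7: TTA (Leu) → ATA (Ile) — missense.
Codon 8: ACT (Thr) → TCT (Ser) — missense.
Synonymous: 1 of 6.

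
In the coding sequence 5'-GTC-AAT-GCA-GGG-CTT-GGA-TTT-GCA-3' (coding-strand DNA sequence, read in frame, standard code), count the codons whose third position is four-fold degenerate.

Codon 1 GTC (Val): third position 4-fold.
Codon 2 AAT (Asn): third position 2-fold.
Codon 3 GCA (Ala): third position 4-fold.
Codon 4 GGG (Gly): third position 4-fold.
Codon 5 CTT (Leu): third position 4-fold.
Codon 6 GGA (Gly): third position 4-fold.
Codon 7 TTT (Phe): third position 2-fold.
Codon 8 GCA (Ala): third position 4-fold.
Four-fold degenerate third positions: 6.

6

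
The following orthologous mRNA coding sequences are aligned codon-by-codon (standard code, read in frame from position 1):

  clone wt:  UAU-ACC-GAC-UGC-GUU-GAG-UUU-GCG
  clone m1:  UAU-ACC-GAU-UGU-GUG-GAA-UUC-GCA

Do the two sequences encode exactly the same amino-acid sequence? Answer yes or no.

yes

Codon 1: UAU Tyr / UAU Tyr — identical.
Codon 2: ACC Thr / ACC Thr — identical.
Codon 3: GAC Asp / GAU Asp — synonymous.
Codon 4: UGC Cys / UGU Cys — synonymous.
Codon 5: GUU Val / GUG Val — synonymous.
Codon 6: GAG Glu / GAA Glu — synonymous.
Codon 7: UUU Phe / UUC Phe — synonymous.
Codon 8: GCG Ala / GCA Ala — synonymous.
Nonsynonymous differences: 0 → same protein.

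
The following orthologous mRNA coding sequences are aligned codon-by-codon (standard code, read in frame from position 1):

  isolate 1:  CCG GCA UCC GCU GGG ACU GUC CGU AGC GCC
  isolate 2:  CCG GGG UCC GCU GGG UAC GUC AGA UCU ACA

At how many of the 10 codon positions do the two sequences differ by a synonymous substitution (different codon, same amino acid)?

2

Codon 1: CCG Pro / CCG Pro — identical.
Codon 2: GCA Ala / GGG Gly — nonsynonymous.
Codon 3: UCC Ser / UCC Ser — identical.
Codon 4: GCU Ala / GCU Ala — identical.
Codon 5: GGG Gly / GGG Gly — identical.
Codon 6: ACU Thr / UAC Tyr — nonsynonymous.
Codon 7: GUC Val / GUC Val — identical.
Codon 8: CGU Arg / AGA Arg — synonymous.
Codon 9: AGC Ser / UCU Ser — synonymous.
Codon 10: GCC Ala / ACA Thr — nonsynonymous.
Synonymous differences: 2.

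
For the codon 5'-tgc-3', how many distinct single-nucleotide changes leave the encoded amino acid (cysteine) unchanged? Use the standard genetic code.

1

Position 1: none → 0 synonymous.
Position 2: none → 0 synonymous.
Position 3: TGT → 1 synonymous.
Total: 0 + 0 + 1 = 1.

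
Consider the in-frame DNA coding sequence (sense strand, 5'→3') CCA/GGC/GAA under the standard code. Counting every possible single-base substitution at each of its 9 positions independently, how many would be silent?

Codon 1 (CCA, Pro): 3 synonymous substitutions.
Codon 2 (GGC, Gly): 3 synonymous substitutions.
Codon 3 (GAA, Glu): 1 synonymous substitution.
Total: 3 + 3 + 1 = 7.

7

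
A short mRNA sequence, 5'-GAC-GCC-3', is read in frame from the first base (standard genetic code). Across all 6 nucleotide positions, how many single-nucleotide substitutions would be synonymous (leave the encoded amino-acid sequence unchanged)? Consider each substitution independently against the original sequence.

Codon 1 (GAC, Asp): 1 synonymous substitution.
Codon 2 (GCC, Ala): 3 synonymous substitutions.
Total: 1 + 3 = 4.

4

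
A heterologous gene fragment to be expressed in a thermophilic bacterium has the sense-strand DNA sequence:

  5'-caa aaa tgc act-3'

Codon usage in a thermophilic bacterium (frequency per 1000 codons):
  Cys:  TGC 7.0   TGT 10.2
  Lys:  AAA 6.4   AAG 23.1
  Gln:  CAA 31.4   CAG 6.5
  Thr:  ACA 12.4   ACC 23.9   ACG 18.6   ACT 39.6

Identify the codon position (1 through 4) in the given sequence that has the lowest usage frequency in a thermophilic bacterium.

Codon 1 CAA (Gln): 31.4 per 1000.
Codon 2 AAA (Lys): 6.4 per 1000.
Codon 3 TGC (Cys): 7.0 per 1000.
Codon 4 ACT (Thr): 39.6 per 1000.
Lowest frequency is 6.4 at codon 2.

2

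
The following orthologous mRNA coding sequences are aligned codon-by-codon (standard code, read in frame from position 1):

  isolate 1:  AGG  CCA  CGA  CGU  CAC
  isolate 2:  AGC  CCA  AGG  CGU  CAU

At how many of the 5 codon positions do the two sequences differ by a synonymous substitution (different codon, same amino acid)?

2

Codon 1: AGG Arg / AGC Ser — nonsynonymous.
Codon 2: CCA Pro / CCA Pro — identical.
Codon 3: CGA Arg / AGG Arg — synonymous.
Codon 4: CGU Arg / CGU Arg — identical.
Codon 5: CAC His / CAU His — synonymous.
Synonymous differences: 2.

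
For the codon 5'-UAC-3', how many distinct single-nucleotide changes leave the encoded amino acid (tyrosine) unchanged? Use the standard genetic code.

Position 1: none → 0 synonymous.
Position 2: none → 0 synonymous.
Position 3: UAU → 1 synonymous.
Total: 0 + 0 + 1 = 1.

1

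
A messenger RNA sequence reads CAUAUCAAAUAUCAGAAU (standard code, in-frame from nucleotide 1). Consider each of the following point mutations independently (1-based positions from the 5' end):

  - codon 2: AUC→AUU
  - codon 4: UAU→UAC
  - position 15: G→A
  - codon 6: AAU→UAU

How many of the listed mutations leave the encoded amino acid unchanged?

3

Codon 2: AUC (Ile) → AUU (Ile) — synonymous.
Codon 4: UAU (Tyr) → UAC (Tyr) — synonymous.
Codon 5: CAG (Gln) → CAA (Gln) — synonymous.
Codon 6: AAU (Asn) → UAU (Tyr) — missense.
Synonymous: 3 of 4.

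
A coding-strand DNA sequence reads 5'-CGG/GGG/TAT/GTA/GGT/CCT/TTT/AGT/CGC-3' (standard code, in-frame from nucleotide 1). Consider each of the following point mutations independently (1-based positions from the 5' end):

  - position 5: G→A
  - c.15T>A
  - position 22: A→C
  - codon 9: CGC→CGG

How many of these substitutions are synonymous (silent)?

Codon 2: GGG (Gly) → GAG (Glu) — missense.
Codon 5: GGT (Gly) → GGA (Gly) — synonymous.
Codon 8: AGT (Ser) → CGT (Arg) — missense.
Codon 9: CGC (Arg) → CGG (Arg) — synonymous.
Synonymous: 2 of 4.

2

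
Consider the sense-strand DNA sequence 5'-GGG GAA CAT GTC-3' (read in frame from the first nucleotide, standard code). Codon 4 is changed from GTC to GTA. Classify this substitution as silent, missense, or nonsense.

Position 12 falls in codon 4: GTC → Val.
After the substitution the codon is GTA → Val.
Both encode Val, so the change is synonymous.

silent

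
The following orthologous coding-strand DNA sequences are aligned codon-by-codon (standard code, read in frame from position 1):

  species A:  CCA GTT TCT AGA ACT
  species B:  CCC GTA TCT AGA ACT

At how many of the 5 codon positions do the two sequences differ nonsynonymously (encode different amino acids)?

0

Codon 1: CCA Pro / CCC Pro — synonymous.
Codon 2: GTT Val / GTA Val — synonymous.
Codon 3: TCT Ser / TCT Ser — identical.
Codon 4: AGA Arg / AGA Arg — identical.
Codon 5: ACT Thr / ACT Thr — identical.
Nonsynonymous differences: 0.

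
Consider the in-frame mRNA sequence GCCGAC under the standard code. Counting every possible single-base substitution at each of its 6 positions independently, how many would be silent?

Codon 1 (GCC, Ala): 3 synonymous substitutions.
Codon 2 (GAC, Asp): 1 synonymous substitution.
Total: 3 + 1 = 4.

4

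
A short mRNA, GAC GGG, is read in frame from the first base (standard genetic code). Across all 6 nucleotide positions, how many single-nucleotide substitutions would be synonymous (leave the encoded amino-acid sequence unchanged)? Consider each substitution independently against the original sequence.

4

Codon 1 (GAC, Asp): 1 synonymous substitution.
Codon 2 (GGG, Gly): 3 synonymous substitutions.
Total: 1 + 3 = 4.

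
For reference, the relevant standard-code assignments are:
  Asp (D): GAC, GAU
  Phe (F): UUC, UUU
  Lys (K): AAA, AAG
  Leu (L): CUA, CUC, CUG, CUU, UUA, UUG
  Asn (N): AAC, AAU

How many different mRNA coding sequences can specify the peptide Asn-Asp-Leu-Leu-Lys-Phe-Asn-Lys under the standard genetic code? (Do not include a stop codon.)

Asn: 2 codons.
Asp: 2 codons.
Leu: 6 codons.
Leu: 6 codons.
Lys: 2 codons.
Phe: 2 codons.
Asn: 2 codons.
Lys: 2 codons.
2 × 2 × 6 × 6 × 2 × 2 × 2 × 2 = 2304.

2304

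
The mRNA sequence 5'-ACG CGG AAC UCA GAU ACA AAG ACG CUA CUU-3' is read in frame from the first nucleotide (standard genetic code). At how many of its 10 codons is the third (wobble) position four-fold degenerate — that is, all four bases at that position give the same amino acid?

Codon 1 ACG (Thr): third position 4-fold.
Codon 2 CGG (Arg): third position 4-fold.
Codon 3 AAC (Asn): third position 2-fold.
Codon 4 UCA (Ser): third position 4-fold.
Codon 5 GAU (Asp): third position 2-fold.
Codon 6 ACA (Thr): third position 4-fold.
Codon 7 AAG (Lys): third position 2-fold.
Codon 8 ACG (Thr): third position 4-fold.
Codon 9 CUA (Leu): third position 4-fold.
Codon 10 CUU (Leu): third position 4-fold.
Four-fold degenerate third positions: 7.

7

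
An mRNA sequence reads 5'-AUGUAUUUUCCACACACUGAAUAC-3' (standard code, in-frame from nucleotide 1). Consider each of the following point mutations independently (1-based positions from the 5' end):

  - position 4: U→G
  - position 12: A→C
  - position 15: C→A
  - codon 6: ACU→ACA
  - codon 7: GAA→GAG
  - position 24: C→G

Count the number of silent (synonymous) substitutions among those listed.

3

Codon 2: UAU (Tyr) → GAU (Asp) — missense.
Codon 4: CCA (Pro) → CCC (Pro) — synonymous.
Codon 5: CAC (His) → CAA (Gln) — missense.
Codon 6: ACU (Thr) → ACA (Thr) — synonymous.
Codon 7: GAA (Glu) → GAG (Glu) — synonymous.
Codon 8: UAC (Tyr) → UAG (Stop) — nonsense.
Synonymous: 3 of 6.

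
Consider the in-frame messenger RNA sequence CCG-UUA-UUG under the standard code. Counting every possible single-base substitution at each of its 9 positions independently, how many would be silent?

Codon 1 (CCG, Pro): 3 synonymous substitutions.
Codon 2 (UUA, Leu): 2 synonymous substitutions.
Codon 3 (UUG, Leu): 2 synonymous substitutions.
Total: 3 + 2 + 2 = 7.

7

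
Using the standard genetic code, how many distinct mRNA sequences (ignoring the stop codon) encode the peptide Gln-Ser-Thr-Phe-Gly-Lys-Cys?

1536

Gln: 2 codons.
Ser: 6 codons.
Thr: 4 codons.
Phe: 2 codons.
Gly: 4 codons.
Lys: 2 codons.
Cys: 2 codons.
2 × 6 × 4 × 2 × 4 × 2 × 2 = 1536.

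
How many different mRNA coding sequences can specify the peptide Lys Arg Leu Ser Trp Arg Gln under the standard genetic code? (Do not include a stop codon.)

5184

Lys: 2 codons.
Arg: 6 codons.
Leu: 6 codons.
Ser: 6 codons.
Trp: 1 codon.
Arg: 6 codons.
Gln: 2 codons.
2 × 6 × 6 × 6 × 1 × 6 × 2 = 5184.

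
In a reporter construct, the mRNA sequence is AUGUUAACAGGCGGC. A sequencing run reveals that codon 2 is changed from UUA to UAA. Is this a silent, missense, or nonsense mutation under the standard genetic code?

Position 5 falls in codon 2: UUA → Leu.
After the substitution the codon is UAA → Stop.
The new codon is a stop codon, so this is a nonsense mutation.

nonsense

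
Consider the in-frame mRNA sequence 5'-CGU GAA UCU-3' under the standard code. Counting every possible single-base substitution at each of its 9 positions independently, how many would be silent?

Codon 1 (CGU, Arg): 3 synonymous substitutions.
Codon 2 (GAA, Glu): 1 synonymous substitution.
Codon 3 (UCU, Ser): 3 synonymous substitutions.
Total: 3 + 1 + 3 = 7.

7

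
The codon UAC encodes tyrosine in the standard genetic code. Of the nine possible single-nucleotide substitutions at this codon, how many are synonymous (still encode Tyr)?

Position 1: none → 0 synonymous.
Position 2: none → 0 synonymous.
Position 3: UAU → 1 synonymous.
Total: 0 + 0 + 1 = 1.

1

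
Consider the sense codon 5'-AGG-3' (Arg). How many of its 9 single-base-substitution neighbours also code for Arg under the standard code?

Position 1: CGG → 1 synonymous.
Position 2: none → 0 synonymous.
Position 3: AGA → 1 synonymous.
Total: 1 + 0 + 1 = 2.

2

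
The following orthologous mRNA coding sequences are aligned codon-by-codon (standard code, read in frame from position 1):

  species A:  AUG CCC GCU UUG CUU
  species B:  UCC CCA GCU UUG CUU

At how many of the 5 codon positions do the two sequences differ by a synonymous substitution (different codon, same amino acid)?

Codon 1: AUG Met / UCC Ser — nonsynonymous.
Codon 2: CCC Pro / CCA Pro — synonymous.
Codon 3: GCU Ala / GCU Ala — identical.
Codon 4: UUG Leu / UUG Leu — identical.
Codon 5: CUU Leu / CUU Leu — identical.
Synonymous differences: 1.

1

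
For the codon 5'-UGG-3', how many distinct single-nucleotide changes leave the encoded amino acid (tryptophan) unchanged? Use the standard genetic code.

0

Position 1: none → 0 synonymous.
Position 2: none → 0 synonymous.
Position 3: none → 0 synonymous.
Total: 0 + 0 + 0 = 0.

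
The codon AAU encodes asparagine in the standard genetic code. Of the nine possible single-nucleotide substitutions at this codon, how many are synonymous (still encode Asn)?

1

Position 1: none → 0 synonymous.
Position 2: none → 0 synonymous.
Position 3: AAC → 1 synonymous.
Total: 0 + 0 + 1 = 1.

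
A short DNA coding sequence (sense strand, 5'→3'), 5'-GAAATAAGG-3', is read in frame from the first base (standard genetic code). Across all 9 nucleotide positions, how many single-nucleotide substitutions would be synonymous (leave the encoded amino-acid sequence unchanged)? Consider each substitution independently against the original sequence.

Codon 1 (GAA, Glu): 1 synonymous substitution.
Codon 2 (ATA, Ile): 2 synonymous substitutions.
Codon 3 (AGG, Arg): 2 synonymous substitutions.
Total: 1 + 2 + 2 = 5.

5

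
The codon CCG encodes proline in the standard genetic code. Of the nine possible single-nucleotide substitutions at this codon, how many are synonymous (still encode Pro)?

Position 1: none → 0 synonymous.
Position 2: none → 0 synonymous.
Position 3: CCU, CCC, CCA → 3 synonymous.
Total: 0 + 0 + 3 = 3.

3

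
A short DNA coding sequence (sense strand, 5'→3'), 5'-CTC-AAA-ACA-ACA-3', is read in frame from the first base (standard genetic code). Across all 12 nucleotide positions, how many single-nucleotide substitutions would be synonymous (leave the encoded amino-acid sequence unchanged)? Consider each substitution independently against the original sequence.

Codon 1 (CTC, Leu): 3 synonymous substitutions.
Codon 2 (AAA, Lys): 1 synonymous substitution.
Codon 3 (ACA, Thr): 3 synonymous substitutions.
Codon 4 (ACA, Thr): 3 synonymous substitutions.
Total: 3 + 1 + 3 + 3 = 10.

10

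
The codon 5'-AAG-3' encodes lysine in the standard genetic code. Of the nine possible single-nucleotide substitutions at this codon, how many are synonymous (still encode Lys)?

Position 1: none → 0 synonymous.
Position 2: none → 0 synonymous.
Position 3: AAA → 1 synonymous.
Total: 0 + 0 + 1 = 1.

1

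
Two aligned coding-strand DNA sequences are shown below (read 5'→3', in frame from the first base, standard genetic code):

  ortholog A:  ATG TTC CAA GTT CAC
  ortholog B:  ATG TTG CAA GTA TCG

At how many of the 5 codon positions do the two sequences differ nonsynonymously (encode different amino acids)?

Codon 1: ATG Met / ATG Met — identical.
Codon 2: TTC Phe / TTG Leu — nonsynonymous.
Codon 3: CAA Gln / CAA Gln — identical.
Codon 4: GTT Val / GTA Val — synonymous.
Codon 5: CAC His / TCG Ser — nonsynonymous.
Nonsynonymous differences: 2.

2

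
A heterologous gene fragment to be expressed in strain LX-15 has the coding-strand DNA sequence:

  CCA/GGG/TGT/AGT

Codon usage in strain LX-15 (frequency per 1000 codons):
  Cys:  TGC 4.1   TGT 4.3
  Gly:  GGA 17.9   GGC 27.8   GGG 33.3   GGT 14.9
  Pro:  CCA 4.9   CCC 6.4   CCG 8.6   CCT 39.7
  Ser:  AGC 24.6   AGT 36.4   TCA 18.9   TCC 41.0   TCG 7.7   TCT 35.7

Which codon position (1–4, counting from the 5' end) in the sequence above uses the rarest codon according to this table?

3

Codon 1 CCA (Pro): 4.9 per 1000.
Codon 2 GGG (Gly): 33.3 per 1000.
Codon 3 TGT (Cys): 4.3 per 1000.
Codon 4 AGT (Ser): 36.4 per 1000.
Lowest frequency is 4.3 at codon 3.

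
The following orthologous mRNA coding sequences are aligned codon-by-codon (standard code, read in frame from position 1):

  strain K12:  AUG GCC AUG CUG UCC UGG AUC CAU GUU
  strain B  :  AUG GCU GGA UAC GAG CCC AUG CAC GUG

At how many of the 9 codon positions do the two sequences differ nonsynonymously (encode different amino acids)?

Codon 1: AUG Met / AUG Met — identical.
Codon 2: GCC Ala / GCU Ala — synonymous.
Codon 3: AUG Met / GGA Gly — nonsynonymous.
Codon 4: CUG Leu / UAC Tyr — nonsynonymous.
Codon 5: UCC Ser / GAG Glu — nonsynonymous.
Codon 6: UGG Trp / CCC Pro — nonsynonymous.
Codon 7: AUC Ile / AUG Met — nonsynonymous.
Codon 8: CAU His / CAC His — synonymous.
Codon 9: GUU Val / GUG Val — synonymous.
Nonsynonymous differences: 5.

5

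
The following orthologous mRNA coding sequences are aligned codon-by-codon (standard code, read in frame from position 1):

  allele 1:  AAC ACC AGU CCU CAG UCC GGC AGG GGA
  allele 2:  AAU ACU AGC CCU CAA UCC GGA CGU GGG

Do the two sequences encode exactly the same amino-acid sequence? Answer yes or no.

yes

Codon 1: AAC Asn / AAU Asn — synonymous.
Codon 2: ACC Thr / ACU Thr — synonymous.
Codon 3: AGU Ser / AGC Ser — synonymous.
Codon 4: CCU Pro / CCU Pro — identical.
Codon 5: CAG Gln / CAA Gln — synonymous.
Codon 6: UCC Ser / UCC Ser — identical.
Codon 7: GGC Gly / GGA Gly — synonymous.
Codon 8: AGG Arg / CGU Arg — synonymous.
Codon 9: GGA Gly / GGG Gly — synonymous.
Nonsynonymous differences: 0 → same protein.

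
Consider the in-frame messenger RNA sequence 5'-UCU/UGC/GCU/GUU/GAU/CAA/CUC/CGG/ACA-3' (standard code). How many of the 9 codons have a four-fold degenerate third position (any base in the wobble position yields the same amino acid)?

Codon 1 UCU (Ser): third position 4-fold.
Codon 2 UGC (Cys): third position 2-fold.
Codon 3 GCU (Ala): third position 4-fold.
Codon 4 GUU (Val): third position 4-fold.
Codon 5 GAU (Asp): third position 2-fold.
Codon 6 CAA (Gln): third position 2-fold.
Codon 7 CUC (Leu): third position 4-fold.
Codon 8 CGG (Arg): third position 4-fold.
Codon 9 ACA (Thr): third position 4-fold.
Four-fold degenerate third positions: 6.

6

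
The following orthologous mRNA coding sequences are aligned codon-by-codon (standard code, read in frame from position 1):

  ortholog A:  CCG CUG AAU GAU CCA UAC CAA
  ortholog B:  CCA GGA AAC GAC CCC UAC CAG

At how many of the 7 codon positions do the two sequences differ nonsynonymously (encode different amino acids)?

Codon 1: CCG Pro / CCA Pro — synonymous.
Codon 2: CUG Leu / GGA Gly — nonsynonymous.
Codon 3: AAU Asn / AAC Asn — synonymous.
Codon 4: GAU Asp / GAC Asp — synonymous.
Codon 5: CCA Pro / CCC Pro — synonymous.
Codon 6: UAC Tyr / UAC Tyr — identical.
Codon 7: CAA Gln / CAG Gln — synonymous.
Nonsynonymous differences: 1.

1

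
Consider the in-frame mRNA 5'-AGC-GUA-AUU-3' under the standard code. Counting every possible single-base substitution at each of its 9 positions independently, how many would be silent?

Codon 1 (AGC, Ser): 1 synonymous substitution.
Codon 2 (GUA, Val): 3 synonymous substitutions.
Codon 3 (AUU, Ile): 2 synonymous substitutions.
Total: 1 + 3 + 2 = 6.

6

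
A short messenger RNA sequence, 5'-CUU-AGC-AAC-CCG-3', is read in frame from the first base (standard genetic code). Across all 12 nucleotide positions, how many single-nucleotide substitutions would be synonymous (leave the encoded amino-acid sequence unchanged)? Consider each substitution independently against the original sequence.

Codon 1 (CUU, Leu): 3 synonymous substitutions.
Codon 2 (AGC, Ser): 1 synonymous substitution.
Codon 3 (AAC, Asn): 1 synonymous substitution.
Codon 4 (CCG, Pro): 3 synonymous substitutions.
Total: 3 + 1 + 1 + 3 = 8.

8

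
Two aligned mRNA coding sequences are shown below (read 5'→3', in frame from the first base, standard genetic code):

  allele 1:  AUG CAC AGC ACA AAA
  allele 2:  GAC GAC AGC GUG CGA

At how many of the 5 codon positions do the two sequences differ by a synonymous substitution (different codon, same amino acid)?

0

Codon 1: AUG Met / GAC Asp — nonsynonymous.
Codon 2: CAC His / GAC Asp — nonsynonymous.
Codon 3: AGC Ser / AGC Ser — identical.
Codon 4: ACA Thr / GUG Val — nonsynonymous.
Codon 5: AAA Lys / CGA Arg — nonsynonymous.
Synonymous differences: 0.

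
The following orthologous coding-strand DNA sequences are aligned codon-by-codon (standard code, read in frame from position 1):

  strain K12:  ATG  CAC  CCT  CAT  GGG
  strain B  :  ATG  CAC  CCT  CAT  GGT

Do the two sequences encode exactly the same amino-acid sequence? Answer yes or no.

yes

Codon 1: ATG Met / ATG Met — identical.
Codon 2: CAC His / CAC His — identical.
Codon 3: CCT Pro / CCT Pro — identical.
Codon 4: CAT His / CAT His — identical.
Codon 5: GGG Gly / GGT Gly — synonymous.
Nonsynonymous differences: 0 → same protein.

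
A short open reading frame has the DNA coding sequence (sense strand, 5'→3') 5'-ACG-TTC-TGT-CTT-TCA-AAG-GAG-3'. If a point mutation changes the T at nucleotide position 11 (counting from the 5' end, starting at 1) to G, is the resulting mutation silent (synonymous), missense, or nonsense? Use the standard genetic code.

missense

Position 11 falls in codon 4: CTT → Leu.
After the substitution the codon is CGT → Arg.
Leu ≠ Arg, so this is a missense mutation.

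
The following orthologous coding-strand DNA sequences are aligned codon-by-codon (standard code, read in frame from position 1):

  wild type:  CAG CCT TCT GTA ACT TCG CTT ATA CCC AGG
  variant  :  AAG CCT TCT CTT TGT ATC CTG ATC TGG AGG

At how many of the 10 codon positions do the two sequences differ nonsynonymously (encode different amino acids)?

5

Codon 1: CAG Gln / AAG Lys — nonsynonymous.
Codon 2: CCT Pro / CCT Pro — identical.
Codon 3: TCT Ser / TCT Ser — identical.
Codon 4: GTA Val / CTT Leu — nonsynonymous.
Codon 5: ACT Thr / TGT Cys — nonsynonymous.
Codon 6: TCG Ser / ATC Ile — nonsynonymous.
Codon 7: CTT Leu / CTG Leu — synonymous.
Codon 8: ATA Ile / ATC Ile — synonymous.
Codon 9: CCC Pro / TGG Trp — nonsynonymous.
Codon 10: AGG Arg / AGG Arg — identical.
Nonsynonymous differences: 5.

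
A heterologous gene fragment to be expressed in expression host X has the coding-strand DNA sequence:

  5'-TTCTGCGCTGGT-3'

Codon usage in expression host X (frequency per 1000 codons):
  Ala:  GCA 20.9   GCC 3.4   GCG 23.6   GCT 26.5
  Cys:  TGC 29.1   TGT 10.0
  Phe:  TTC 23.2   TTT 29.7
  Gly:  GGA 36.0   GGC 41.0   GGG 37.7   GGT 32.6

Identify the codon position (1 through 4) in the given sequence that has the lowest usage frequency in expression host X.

Codon 1 TTC (Phe): 23.2 per 1000.
Codon 2 TGC (Cys): 29.1 per 1000.
Codon 3 GCT (Ala): 26.5 per 1000.
Codon 4 GGT (Gly): 32.6 per 1000.
Lowest frequency is 23.2 at codon 1.

1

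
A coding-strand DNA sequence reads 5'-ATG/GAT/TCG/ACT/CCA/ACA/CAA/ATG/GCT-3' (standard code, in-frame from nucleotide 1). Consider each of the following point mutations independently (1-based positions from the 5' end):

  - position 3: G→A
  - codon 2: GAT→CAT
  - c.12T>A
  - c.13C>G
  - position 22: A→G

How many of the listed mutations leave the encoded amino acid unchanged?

1

Codon 1: ATG (Met) → ATA (Ile) — missense.
Codon 2: GAT (Asp) → CAT (His) — missense.
Codon 4: ACT (Thr) → ACA (Thr) — synonymous.
Codon 5: CCA (Pro) → GCA (Ala) — missense.
Codon 8: ATG (Met) → GTG (Val) — missense.
Synonymous: 1 of 5.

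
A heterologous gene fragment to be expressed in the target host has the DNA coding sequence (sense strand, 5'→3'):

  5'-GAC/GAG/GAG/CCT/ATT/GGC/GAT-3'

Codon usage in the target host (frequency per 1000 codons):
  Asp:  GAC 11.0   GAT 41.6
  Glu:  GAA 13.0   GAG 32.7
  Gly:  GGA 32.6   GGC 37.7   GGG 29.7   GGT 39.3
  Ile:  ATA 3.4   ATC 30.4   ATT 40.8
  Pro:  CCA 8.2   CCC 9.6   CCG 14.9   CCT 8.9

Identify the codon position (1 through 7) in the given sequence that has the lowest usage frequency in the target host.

Codon 1 GAC (Asp): 11.0 per 1000.
Codon 2 GAG (Glu): 32.7 per 1000.
Codon 3 GAG (Glu): 32.7 per 1000.
Codon 4 CCT (Pro): 8.9 per 1000.
Codon 5 ATT (Ile): 40.8 per 1000.
Codon 6 GGC (Gly): 37.7 per 1000.
Codon 7 GAT (Asp): 41.6 per 1000.
Lowest frequency is 8.9 at codon 4.

4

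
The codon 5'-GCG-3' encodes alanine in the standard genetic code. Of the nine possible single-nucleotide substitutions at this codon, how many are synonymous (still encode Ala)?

Position 1: none → 0 synonymous.
Position 2: none → 0 synonymous.
Position 3: GCT, GCC, GCA → 3 synonymous.
Total: 0 + 0 + 3 = 3.

3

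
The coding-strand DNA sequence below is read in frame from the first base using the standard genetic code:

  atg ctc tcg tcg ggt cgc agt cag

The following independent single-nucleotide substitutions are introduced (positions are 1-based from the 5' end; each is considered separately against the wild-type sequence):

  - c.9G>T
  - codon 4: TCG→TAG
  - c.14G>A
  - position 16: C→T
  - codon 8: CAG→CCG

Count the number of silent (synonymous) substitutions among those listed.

1

Codon 3: TCG (Ser) → TCT (Ser) — synonymous.
Codon 4: TCG (Ser) → TAG (Stop) — nonsense.
Codon 5: GGT (Gly) → GAT (Asp) — missense.
Codon 6: CGC (Arg) → TGC (Cys) — missense.
Codon 8: CAG (Gln) → CCG (Pro) — missense.
Synonymous: 1 of 5.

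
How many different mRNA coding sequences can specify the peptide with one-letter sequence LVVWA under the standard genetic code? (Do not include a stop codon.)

Leu: 6 codons.
Val: 4 codons.
Val: 4 codons.
Trp: 1 codon.
Ala: 4 codons.
6 × 4 × 4 × 1 × 4 = 384.

384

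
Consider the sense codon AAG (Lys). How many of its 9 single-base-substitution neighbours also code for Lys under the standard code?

1

Position 1: none → 0 synonymous.
Position 2: none → 0 synonymous.
Position 3: AAA → 1 synonymous.
Total: 0 + 0 + 1 = 1.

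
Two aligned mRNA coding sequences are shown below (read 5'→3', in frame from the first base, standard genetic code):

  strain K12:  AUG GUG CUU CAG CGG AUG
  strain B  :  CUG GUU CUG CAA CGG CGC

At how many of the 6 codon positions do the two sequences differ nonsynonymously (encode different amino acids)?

Codon 1: AUG Met / CUG Leu — nonsynonymous.
Codon 2: GUG Val / GUU Val — synonymous.
Codon 3: CUU Leu / CUG Leu — synonymous.
Codon 4: CAG Gln / CAA Gln — synonymous.
Codon 5: CGG Arg / CGG Arg — identical.
Codon 6: AUG Met / CGC Arg — nonsynonymous.
Nonsynonymous differences: 2.

2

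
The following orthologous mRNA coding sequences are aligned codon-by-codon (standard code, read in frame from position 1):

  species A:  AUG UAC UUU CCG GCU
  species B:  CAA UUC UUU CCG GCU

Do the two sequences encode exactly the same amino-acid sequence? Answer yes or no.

no

Codon 1: AUG Met / CAA Gln — nonsynonymous.
Codon 2: UAC Tyr / UUC Phe — nonsynonymous.
Codon 3: UUU Phe / UUU Phe — identical.
Codon 4: CCG Pro / CCG Pro — identical.
Codon 5: GCU Ala / GCU Ala — identical.
Nonsynonymous differences: 2 → different protein.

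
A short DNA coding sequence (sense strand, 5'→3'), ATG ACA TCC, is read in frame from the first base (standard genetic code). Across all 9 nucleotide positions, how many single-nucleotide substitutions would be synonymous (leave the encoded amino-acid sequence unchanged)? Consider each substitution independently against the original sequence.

Codon 1 (ATG, Met): 0 synonymous substitutions.
Codon 2 (ACA, Thr): 3 synonymous substitutions.
Codon 3 (TCC, Ser): 3 synonymous substitutions.
Total: 0 + 3 + 3 = 6.

6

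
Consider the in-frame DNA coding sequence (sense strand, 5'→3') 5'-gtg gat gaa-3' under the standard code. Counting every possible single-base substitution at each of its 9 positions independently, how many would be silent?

5

Codon 1 (GTG, Val): 3 synonymous substitutions.
Codon 2 (GAT, Asp): 1 synonymous substitution.
Codon 3 (GAA, Glu): 1 synonymous substitution.
Total: 3 + 1 + 1 = 5.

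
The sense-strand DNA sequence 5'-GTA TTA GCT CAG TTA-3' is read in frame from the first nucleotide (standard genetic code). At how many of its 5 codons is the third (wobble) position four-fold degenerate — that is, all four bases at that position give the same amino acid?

2

Codon 1 GTA (Val): third position 4-fold.
Codon 2 TTA (Leu): third position 2-fold.
Codon 3 GCT (Ala): third position 4-fold.
Codon 4 CAG (Gln): third position 2-fold.
Codon 5 TTA (Leu): third position 2-fold.
Four-fold degenerate third positions: 2.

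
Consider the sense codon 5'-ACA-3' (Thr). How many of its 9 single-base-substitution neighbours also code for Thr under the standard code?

Position 1: none → 0 synonymous.
Position 2: none → 0 synonymous.
Position 3: ACT, ACC, ACG → 3 synonymous.
Total: 0 + 0 + 3 = 3.

3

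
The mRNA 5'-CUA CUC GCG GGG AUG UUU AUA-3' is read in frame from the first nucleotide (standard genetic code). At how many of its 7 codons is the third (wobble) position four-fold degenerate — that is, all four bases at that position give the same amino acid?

4

Codon 1 CUA (Leu): third position 4-fold.
Codon 2 CUC (Leu): third position 4-fold.
Codon 3 GCG (Ala): third position 4-fold.
Codon 4 GGG (Gly): third position 4-fold.
Codon 5 AUG (Met): third position 1-fold.
Codon 6 UUU (Phe): third position 2-fold.
Codon 7 AUA (Ile): third position 3-fold.
Four-fold degenerate third positions: 4.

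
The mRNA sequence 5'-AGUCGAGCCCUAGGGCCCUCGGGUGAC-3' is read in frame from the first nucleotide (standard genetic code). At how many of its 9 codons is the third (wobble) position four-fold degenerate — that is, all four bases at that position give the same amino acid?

7

Codon 1 AGU (Ser): third position 2-fold.
Codon 2 CGA (Arg): third position 4-fold.
Codon 3 GCC (Ala): third position 4-fold.
Codon 4 CUA (Leu): third position 4-fold.
Codon 5 GGG (Gly): third position 4-fold.
Codon 6 CCC (Pro): third position 4-fold.
Codon 7 UCG (Ser): third position 4-fold.
Codon 8 GGU (Gly): third position 4-fold.
Codon 9 GAC (Asp): third position 2-fold.
Four-fold degenerate third positions: 7.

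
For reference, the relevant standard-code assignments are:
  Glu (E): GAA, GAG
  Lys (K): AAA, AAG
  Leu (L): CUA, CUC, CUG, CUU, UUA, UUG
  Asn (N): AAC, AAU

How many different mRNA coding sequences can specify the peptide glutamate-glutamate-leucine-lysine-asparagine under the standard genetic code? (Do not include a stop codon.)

96

Glu: 2 codons.
Glu: 2 codons.
Leu: 6 codons.
Lys: 2 codons.
Asn: 2 codons.
2 × 2 × 6 × 2 × 2 = 96.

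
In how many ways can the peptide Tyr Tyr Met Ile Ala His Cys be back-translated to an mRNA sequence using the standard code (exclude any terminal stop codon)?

Tyr: 2 codons.
Tyr: 2 codons.
Met: 1 codon.
Ile: 3 codons.
Ala: 4 codons.
His: 2 codons.
Cys: 2 codons.
2 × 2 × 1 × 3 × 4 × 2 × 2 = 192.

192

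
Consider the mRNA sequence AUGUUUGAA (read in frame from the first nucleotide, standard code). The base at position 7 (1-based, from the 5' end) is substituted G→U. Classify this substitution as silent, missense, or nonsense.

Position 7 falls in codon 3: GAA → Glu.
After the substitution the codon is UAA → Stop.
The new codon is a stop codon, so this is a nonsense mutation.

nonsense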